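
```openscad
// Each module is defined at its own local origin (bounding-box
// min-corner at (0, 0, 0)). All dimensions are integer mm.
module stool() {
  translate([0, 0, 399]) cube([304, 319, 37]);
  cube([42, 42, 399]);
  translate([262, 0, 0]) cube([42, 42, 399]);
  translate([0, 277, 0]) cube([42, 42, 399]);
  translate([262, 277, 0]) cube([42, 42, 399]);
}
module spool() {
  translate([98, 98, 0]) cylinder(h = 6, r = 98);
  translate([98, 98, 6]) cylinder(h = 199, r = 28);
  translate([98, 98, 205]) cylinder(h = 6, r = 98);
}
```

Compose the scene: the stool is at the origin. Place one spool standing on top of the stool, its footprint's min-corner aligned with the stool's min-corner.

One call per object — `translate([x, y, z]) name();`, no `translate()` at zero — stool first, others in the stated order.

stool();
translate([0, 0, 436]) spool();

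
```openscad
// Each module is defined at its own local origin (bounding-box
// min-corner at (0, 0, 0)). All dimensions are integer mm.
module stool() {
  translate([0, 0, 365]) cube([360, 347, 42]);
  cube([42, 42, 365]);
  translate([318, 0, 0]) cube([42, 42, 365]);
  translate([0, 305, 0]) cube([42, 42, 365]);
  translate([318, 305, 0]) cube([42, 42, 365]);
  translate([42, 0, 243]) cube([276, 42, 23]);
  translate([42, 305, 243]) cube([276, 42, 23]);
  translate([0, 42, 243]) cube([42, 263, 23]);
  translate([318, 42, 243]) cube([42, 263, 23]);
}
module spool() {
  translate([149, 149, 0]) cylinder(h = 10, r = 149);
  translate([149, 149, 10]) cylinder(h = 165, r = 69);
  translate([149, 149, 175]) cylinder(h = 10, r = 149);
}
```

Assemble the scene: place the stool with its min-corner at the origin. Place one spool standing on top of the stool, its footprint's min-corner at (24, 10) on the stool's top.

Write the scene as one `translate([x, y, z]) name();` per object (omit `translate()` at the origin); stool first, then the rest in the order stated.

stool();
translate([24, 10, 407]) spool();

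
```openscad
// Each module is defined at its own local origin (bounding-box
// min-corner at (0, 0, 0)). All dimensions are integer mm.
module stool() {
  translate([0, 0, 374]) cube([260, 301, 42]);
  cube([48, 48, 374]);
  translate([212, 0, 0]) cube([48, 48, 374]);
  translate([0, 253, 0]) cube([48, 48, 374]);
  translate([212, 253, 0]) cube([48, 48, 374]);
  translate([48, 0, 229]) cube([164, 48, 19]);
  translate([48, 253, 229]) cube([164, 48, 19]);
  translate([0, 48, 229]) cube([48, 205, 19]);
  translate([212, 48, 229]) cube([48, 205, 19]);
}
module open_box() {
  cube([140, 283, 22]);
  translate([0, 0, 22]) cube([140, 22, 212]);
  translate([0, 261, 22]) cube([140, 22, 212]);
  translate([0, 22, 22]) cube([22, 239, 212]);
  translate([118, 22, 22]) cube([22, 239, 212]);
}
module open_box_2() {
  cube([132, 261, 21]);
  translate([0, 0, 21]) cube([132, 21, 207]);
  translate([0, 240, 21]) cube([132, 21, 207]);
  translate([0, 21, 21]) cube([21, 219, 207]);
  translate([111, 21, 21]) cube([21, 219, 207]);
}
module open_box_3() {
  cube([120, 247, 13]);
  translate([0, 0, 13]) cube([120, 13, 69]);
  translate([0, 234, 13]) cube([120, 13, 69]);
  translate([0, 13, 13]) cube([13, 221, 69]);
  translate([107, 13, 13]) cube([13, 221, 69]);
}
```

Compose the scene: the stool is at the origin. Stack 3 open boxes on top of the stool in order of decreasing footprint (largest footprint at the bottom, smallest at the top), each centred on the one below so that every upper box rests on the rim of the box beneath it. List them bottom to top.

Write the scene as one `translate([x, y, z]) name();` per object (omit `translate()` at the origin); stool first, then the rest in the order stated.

stool();
translate([60, 9, 416]) open_box();
translate([64, 20, 650]) open_box_2();
translate([70, 27, 878]) open_box_3();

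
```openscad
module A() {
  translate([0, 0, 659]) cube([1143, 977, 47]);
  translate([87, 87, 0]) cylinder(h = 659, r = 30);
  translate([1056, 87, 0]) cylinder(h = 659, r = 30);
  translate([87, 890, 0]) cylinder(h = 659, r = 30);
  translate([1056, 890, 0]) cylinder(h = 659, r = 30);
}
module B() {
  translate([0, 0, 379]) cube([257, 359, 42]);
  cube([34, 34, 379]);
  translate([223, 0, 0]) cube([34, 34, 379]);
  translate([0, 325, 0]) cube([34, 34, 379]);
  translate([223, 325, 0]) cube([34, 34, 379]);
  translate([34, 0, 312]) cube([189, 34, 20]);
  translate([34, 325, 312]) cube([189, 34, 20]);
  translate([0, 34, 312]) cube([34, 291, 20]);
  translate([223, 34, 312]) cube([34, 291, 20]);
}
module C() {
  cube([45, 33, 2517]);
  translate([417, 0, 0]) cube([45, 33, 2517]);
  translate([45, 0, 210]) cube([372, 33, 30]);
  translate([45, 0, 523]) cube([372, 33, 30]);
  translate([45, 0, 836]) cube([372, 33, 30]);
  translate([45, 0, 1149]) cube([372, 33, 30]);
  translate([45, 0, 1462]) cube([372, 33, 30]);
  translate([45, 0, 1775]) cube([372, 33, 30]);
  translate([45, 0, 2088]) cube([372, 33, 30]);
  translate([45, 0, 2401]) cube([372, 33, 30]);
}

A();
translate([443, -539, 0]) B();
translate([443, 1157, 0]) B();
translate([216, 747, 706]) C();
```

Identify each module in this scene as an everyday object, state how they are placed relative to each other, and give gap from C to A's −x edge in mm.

The ladder's min-x is at 216; the table's min-x is 0; gap = 216 mm.

A is a table. B is a stool. C is a ladder. Two stools sit around the table at the −y, +y sides. The ladder is on top of the table. The gap from the ladder to the table's −x edge is 216 mm.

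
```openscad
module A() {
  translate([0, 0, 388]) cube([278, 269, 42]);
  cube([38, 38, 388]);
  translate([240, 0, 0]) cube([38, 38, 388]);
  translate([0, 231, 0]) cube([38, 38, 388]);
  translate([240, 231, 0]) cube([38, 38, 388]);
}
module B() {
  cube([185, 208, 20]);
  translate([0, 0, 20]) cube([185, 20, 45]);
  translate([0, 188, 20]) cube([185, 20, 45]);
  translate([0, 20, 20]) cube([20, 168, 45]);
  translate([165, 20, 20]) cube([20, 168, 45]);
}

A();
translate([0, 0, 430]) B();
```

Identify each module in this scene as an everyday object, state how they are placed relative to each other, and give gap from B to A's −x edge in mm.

The open box's min-x is at 0; the stool's min-x is 0; gap = 0 mm.

A is a stool. B is an open box. The open box is on top of the stool. The gap from the open box to the stool's −x edge is 0 mm.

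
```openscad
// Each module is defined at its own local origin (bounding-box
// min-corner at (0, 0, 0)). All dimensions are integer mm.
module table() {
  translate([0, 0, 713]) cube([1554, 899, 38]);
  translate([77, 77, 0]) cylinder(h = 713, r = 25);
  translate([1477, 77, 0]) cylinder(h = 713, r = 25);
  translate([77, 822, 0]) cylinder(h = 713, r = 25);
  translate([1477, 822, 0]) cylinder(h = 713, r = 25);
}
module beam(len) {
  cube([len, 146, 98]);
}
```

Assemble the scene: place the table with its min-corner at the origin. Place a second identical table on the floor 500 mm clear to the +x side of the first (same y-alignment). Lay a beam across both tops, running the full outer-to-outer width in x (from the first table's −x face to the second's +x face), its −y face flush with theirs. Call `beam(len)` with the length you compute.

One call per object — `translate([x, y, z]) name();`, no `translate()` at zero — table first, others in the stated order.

table();
translate([2054, 0, 0]) table();
translate([0, 0, 751]) beam(3608);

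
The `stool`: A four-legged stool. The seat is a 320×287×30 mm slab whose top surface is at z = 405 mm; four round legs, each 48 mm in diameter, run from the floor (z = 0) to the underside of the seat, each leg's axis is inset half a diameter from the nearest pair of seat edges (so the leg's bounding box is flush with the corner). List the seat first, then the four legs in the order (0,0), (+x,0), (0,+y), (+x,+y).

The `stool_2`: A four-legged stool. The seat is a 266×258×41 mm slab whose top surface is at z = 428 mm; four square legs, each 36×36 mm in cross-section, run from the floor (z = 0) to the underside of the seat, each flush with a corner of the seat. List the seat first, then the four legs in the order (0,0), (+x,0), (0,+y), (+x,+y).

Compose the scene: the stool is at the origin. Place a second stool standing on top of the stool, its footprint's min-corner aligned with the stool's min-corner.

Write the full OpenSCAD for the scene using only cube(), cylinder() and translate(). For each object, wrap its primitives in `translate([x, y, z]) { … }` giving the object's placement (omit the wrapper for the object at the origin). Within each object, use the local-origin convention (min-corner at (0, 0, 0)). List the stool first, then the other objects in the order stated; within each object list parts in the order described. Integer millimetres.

translate([0, 0, 375]) cube([320, 287, 30]);
translate([24, 24, 0]) cylinder(h = 375, r = 24);
translate([296, 24, 0]) cylinder(h = 375, r = 24);
translate([24, 263, 0]) cylinder(h = 375, r = 24);
translate([296, 263, 0]) cylinder(h = 375, r = 24);
translate([0, 0, 405]) {
  translate([0, 0, 387]) cube([266, 258, 41]);
  cube([36, 36, 387]);
  translate([230, 0, 0]) cube([36, 36, 387]);
  translate([0, 222, 0]) cube([36, 36, 387]);
  translate([230, 222, 0]) cube([36, 36, 387]);
}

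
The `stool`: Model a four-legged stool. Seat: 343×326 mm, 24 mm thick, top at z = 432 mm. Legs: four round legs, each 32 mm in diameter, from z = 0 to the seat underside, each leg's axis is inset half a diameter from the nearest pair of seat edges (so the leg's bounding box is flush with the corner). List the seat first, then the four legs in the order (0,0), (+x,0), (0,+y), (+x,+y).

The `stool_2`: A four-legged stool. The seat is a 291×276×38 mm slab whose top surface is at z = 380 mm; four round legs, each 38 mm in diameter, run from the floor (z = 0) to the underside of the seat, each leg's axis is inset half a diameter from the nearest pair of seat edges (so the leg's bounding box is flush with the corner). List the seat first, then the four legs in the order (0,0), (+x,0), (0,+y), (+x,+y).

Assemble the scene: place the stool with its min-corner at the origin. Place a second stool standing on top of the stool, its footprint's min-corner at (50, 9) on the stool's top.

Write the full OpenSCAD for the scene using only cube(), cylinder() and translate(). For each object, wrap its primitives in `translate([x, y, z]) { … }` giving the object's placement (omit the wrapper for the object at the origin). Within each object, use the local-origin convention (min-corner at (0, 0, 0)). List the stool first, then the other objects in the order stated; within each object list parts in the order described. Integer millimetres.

translate([0, 0, 408]) cube([343, 326, 24]);
translate([16, 16, 0]) cylinder(h = 408, r = 16);
translate([327, 16, 0]) cylinder(h = 408, r = 16);
translate([16, 310, 0]) cylinder(h = 408, r = 16);
translate([327, 310, 0]) cylinder(h = 408, r = 16);
translate([50, 9, 432]) {
  translate([0, 0, 342]) cube([291, 276, 38]);
  translate([19, 19, 0]) cylinder(h = 342, r = 19);
  translate([272, 19, 0]) cylinder(h = 342, r = 19);
  translate([19, 257, 0]) cylinder(h = 342, r = 19);
  translate([272, 257, 0]) cylinder(h = 342, r = 19);
}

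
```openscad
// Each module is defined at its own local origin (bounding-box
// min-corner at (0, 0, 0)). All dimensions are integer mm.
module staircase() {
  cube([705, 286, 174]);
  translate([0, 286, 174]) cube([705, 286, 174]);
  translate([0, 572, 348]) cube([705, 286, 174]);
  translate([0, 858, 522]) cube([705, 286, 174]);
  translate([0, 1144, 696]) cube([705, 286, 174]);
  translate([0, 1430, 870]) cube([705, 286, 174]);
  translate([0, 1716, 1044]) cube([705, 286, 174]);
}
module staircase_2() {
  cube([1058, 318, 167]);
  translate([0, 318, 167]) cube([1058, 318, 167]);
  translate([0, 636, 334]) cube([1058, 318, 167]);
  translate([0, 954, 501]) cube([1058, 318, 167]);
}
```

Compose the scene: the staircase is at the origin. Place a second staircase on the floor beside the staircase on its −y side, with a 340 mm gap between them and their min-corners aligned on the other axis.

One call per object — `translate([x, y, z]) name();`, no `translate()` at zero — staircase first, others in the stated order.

staircase();
translate([0, -1612, 0]) staircase_2();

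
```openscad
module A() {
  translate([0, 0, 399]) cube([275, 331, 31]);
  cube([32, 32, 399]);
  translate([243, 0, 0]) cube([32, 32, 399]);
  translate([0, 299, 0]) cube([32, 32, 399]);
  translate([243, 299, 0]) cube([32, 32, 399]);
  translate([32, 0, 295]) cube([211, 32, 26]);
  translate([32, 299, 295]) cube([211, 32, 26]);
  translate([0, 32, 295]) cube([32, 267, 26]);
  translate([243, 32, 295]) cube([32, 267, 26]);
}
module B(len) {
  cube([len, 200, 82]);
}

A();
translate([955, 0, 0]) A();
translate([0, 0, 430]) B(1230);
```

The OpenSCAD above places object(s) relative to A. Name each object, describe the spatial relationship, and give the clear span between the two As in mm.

Second stool starts at x = 955; first ends at x = 275; clear span = 955 − 275 = 680 mm.

A is a stool. B is a beam. A beam spans the tops of two stools. The clear span between the two stools is 680 mm.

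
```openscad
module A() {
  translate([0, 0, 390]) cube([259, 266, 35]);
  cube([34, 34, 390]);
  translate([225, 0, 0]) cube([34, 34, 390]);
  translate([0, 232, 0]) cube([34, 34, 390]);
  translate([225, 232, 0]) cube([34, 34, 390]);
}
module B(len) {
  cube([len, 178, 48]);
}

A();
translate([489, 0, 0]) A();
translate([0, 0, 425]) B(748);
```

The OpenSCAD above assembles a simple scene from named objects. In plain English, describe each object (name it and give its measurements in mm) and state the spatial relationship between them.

A is a four-legged stool. The seat is 259×266 mm, 35 mm thick, top at z = 425 mm. It stands on four square legs, each 34×34 mm in cross-section, from z = 0 to the seat underside, each flush with a corner of the seat.

B is a rectangular beam 748 mm long (x), 178 mm deep (y), 48 mm thick (z).

The beam spans the tops of two stools placed 230 mm apart, resting at z = 425 mm.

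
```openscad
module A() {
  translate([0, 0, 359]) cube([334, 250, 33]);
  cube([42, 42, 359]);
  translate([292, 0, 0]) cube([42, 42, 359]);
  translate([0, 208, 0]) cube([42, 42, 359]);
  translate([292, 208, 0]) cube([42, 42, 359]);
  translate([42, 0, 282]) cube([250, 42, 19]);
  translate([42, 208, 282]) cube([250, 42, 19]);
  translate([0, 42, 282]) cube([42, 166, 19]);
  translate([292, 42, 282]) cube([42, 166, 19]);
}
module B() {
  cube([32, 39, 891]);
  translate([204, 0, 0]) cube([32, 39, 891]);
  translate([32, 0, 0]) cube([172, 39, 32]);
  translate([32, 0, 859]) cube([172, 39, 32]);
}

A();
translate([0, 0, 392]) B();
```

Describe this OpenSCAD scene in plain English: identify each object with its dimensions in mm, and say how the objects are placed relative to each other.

A is a four-legged stool. The seat is a 334×250×33 mm slab whose top surface is at z = 392 mm; four square legs, each 42×42 mm in cross-section, run from the floor (z = 0) to the underside of the seat, each flush with a corner of the seat. Four stretchers, 42 mm wide and 19 mm tall, connect adjacent legs with their undersides at z = 282 mm, each running between the inner faces of the legs it joins and aligned with the legs' outer faces on the other axis.

B is a rectangular picture frame lying in the x–z plane (depth along y). The opening is 172 mm wide (x) by 827 mm tall (z), surrounded by a border 32 mm wide on all four sides. The frame is 39 mm deep and is made of two full-height vertical stiles with two horizontal rails fitted between them.

The picture frame is on top of the stool.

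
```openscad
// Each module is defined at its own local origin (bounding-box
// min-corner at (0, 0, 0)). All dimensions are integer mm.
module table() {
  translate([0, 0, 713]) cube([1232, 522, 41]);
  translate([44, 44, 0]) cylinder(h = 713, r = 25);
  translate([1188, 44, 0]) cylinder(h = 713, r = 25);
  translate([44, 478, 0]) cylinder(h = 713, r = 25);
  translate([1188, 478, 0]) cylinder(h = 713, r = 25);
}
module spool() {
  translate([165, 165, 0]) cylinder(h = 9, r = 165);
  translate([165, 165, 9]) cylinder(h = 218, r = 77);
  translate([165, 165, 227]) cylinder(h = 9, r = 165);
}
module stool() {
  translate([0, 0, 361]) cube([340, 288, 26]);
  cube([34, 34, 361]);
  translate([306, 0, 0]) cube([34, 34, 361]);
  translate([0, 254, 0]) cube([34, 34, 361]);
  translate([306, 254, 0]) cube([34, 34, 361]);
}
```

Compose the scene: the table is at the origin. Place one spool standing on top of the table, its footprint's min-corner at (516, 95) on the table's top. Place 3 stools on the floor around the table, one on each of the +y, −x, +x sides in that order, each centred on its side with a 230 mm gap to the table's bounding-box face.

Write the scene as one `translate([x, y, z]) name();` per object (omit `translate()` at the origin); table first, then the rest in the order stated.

table();
translate([516, 95, 754]) spool();
translate([446, 752, 0]) stool();
translate([-570, 117, 0]) stool();
translate([1462, 117, 0]) stool();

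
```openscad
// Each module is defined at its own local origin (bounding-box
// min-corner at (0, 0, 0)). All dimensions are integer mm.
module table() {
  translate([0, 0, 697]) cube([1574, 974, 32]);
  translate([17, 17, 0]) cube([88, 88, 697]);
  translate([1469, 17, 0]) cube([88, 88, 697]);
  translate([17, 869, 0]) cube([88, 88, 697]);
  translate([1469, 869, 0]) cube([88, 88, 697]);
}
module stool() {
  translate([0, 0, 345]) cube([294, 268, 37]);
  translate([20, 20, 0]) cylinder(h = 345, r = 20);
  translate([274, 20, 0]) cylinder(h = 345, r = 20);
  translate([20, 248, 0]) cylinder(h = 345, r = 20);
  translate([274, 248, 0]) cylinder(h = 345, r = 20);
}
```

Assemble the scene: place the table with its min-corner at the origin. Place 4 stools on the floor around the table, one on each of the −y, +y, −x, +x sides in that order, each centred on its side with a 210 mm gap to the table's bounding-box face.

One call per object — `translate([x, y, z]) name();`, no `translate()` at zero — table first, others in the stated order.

table();
translate([640, -478, 0]) stool();
translate([640, 1184, 0]) stool();
translate([-504, 353, 0]) stool();
translate([1784, 353, 0]) stool();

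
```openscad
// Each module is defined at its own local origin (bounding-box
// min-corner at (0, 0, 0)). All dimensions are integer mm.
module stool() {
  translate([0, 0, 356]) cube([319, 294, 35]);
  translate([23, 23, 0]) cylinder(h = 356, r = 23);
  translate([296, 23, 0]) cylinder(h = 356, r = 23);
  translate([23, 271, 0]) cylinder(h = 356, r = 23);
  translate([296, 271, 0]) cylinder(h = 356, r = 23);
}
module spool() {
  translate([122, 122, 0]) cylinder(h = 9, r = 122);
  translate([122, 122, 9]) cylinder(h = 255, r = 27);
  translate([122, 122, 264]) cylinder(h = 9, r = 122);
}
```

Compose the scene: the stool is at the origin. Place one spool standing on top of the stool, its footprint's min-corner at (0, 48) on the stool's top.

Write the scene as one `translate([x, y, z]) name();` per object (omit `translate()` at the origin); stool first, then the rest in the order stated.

stool();
translate([0, 48, 391]) spool();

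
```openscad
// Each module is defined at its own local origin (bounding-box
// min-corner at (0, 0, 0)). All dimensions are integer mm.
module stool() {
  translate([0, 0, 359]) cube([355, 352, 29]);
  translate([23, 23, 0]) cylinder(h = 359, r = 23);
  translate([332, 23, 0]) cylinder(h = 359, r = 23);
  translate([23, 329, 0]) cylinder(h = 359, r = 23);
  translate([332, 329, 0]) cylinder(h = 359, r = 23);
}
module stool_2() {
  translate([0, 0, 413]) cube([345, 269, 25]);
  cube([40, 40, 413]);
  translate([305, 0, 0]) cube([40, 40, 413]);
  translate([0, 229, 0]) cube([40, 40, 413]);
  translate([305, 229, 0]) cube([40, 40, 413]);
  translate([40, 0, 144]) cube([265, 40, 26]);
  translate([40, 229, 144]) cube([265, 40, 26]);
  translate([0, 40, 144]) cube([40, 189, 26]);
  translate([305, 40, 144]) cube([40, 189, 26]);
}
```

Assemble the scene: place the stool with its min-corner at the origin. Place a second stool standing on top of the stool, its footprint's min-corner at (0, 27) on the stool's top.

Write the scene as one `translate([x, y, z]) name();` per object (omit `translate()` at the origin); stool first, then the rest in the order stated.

stool();
translate([0, 27, 388]) stool_2();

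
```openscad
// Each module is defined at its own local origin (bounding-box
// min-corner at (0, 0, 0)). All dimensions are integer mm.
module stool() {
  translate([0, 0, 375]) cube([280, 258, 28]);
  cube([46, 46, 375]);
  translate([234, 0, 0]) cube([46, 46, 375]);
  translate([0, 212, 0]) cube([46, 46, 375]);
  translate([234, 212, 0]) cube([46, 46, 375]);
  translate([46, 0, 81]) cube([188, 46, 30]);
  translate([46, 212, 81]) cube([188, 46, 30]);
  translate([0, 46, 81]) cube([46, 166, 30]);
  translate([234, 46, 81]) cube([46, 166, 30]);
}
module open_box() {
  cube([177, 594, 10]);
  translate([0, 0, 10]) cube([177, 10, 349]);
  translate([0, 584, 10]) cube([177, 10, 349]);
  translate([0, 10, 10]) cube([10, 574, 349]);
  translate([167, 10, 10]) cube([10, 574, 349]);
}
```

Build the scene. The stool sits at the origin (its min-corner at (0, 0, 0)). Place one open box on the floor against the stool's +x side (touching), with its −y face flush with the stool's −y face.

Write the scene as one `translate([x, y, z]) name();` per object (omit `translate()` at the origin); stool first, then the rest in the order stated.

stool();
translate([280, 0, 0]) open_box();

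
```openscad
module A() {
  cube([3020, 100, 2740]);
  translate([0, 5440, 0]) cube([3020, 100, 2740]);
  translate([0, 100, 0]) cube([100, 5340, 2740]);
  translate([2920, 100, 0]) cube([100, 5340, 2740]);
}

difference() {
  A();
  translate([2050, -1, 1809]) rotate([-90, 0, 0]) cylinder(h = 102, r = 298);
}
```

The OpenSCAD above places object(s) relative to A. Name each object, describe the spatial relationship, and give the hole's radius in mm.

A is a house frame. The house frame has a circular hole through its front wall. The hole's radius is 298 mm.

The subtracted cylinder has r = 298 mm.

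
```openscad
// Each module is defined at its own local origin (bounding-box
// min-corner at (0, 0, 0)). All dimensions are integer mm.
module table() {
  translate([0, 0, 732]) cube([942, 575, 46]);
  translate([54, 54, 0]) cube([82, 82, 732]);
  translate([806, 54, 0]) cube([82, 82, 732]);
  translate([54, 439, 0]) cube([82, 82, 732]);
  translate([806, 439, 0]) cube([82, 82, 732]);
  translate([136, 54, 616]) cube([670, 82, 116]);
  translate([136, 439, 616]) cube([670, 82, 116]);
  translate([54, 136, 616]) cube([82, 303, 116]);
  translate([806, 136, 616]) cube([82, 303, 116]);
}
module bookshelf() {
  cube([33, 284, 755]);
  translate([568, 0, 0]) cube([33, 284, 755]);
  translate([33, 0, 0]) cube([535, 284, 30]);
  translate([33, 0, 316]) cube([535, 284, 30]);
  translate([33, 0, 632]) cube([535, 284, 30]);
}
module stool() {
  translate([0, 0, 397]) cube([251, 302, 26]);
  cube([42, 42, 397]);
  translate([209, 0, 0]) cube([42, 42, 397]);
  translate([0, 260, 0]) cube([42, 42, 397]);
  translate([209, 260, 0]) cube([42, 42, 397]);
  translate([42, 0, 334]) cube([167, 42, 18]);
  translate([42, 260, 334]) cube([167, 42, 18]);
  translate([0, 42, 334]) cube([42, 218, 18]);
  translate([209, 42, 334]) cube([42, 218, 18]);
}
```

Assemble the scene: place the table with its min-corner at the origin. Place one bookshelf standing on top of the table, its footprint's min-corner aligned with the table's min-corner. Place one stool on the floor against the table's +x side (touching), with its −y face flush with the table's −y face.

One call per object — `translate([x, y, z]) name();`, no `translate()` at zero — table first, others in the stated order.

table();
translate([0, 0, 778]) bookshelf();
translate([942, 0, 0]) stool();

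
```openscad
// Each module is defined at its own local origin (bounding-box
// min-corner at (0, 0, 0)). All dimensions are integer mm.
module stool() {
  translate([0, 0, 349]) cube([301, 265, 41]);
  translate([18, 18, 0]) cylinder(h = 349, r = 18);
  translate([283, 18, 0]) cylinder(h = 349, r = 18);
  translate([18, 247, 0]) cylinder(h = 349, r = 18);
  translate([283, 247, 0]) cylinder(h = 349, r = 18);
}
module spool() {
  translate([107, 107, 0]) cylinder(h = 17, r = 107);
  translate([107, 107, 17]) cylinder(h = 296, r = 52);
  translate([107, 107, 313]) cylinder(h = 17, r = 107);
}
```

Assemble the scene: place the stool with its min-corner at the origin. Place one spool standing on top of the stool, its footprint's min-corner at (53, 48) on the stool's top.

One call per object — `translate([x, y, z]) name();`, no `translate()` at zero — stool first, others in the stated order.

stool();
translate([53, 48, 390]) spool();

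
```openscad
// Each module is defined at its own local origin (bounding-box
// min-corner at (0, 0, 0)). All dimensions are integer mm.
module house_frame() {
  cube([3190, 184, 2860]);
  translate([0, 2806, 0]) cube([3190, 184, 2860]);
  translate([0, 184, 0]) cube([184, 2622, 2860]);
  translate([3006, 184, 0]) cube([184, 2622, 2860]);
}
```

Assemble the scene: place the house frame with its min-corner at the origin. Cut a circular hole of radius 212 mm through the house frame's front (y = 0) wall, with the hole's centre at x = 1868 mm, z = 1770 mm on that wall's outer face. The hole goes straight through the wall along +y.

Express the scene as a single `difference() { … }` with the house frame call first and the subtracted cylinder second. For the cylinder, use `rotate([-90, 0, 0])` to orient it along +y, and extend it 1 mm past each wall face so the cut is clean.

difference() {
  house_frame();
  translate([1868, -1, 1770]) rotate([-90, 0, 0]) cylinder(h = 186, r = 212);
}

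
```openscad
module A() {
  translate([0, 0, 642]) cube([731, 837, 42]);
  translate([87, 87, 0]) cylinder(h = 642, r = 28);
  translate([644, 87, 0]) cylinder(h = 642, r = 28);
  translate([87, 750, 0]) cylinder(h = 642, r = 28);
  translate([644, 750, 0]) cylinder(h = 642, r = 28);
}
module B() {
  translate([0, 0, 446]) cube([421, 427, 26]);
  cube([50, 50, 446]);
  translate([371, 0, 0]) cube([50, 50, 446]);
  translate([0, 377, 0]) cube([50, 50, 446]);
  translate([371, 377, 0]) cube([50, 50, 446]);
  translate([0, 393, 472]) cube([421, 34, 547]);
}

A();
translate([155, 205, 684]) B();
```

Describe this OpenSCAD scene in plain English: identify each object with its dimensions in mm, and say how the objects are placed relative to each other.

A is a table with a 731×837 mm rectangular top, 42 mm thick, top surface at z = 684 mm, supported by four round legs of 56 mm diameter, each leg's bounding box inset 59 mm from the nearest pair of top edges, running from the floor.

B is a chair. The seat is a 421×427×26 mm slab with its top at z = 472 mm, on four 50×50 mm corner legs (flush with the seat edges, standing on z = 0). A flat backrest 34 mm thick, 547 mm tall, spans the full seat width and rises from the seat top along its +y edge, rear face flush with the rear of the seat.

The chair is on top of the table, centred.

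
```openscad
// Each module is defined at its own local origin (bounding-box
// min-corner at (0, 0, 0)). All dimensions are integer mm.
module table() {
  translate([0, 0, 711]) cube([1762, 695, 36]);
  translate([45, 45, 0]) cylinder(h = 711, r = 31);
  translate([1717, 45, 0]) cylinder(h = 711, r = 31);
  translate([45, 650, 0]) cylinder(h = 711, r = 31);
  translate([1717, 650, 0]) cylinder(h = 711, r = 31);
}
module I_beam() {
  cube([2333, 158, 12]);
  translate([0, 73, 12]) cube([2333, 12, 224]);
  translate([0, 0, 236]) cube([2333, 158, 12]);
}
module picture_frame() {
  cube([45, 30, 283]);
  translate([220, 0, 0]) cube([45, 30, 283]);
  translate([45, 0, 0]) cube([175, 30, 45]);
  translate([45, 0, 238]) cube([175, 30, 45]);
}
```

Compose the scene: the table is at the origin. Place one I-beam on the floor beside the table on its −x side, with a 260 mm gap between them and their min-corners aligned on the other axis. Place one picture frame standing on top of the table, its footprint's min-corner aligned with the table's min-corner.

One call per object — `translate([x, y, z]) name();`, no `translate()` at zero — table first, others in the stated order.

table();
translate([-2593, 0, 0]) I_beam();
translate([0, 0, 747]) picture_frame();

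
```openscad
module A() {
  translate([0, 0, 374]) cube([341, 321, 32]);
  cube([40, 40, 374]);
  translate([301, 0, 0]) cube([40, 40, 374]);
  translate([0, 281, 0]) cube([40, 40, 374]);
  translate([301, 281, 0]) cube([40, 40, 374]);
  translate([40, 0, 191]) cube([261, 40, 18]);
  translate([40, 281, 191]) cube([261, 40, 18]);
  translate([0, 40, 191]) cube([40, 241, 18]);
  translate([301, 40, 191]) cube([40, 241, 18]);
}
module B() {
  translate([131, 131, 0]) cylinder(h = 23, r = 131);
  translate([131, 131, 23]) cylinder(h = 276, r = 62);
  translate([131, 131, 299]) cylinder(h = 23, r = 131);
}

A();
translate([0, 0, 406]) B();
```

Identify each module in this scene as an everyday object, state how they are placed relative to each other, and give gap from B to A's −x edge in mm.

The spool's min-x is at 0; the stool's min-x is 0; gap = 0 mm.

A is a stool. B is a spool. The spool is on top of the stool. The gap from the spool to the stool's −x edge is 0 mm.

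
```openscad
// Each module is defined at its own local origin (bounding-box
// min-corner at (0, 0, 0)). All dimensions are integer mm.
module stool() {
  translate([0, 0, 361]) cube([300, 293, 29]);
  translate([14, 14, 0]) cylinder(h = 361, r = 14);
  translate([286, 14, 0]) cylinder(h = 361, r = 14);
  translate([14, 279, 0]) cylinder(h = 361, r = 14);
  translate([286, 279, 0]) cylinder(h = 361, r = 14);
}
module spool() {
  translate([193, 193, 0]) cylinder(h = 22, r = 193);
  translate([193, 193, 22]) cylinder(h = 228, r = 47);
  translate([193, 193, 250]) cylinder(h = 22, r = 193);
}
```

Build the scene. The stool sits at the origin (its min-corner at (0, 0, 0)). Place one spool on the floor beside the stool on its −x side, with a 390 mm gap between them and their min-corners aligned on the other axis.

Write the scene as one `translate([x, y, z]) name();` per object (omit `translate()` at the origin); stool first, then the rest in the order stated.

stool();
translate([-776, 0, 0]) spool();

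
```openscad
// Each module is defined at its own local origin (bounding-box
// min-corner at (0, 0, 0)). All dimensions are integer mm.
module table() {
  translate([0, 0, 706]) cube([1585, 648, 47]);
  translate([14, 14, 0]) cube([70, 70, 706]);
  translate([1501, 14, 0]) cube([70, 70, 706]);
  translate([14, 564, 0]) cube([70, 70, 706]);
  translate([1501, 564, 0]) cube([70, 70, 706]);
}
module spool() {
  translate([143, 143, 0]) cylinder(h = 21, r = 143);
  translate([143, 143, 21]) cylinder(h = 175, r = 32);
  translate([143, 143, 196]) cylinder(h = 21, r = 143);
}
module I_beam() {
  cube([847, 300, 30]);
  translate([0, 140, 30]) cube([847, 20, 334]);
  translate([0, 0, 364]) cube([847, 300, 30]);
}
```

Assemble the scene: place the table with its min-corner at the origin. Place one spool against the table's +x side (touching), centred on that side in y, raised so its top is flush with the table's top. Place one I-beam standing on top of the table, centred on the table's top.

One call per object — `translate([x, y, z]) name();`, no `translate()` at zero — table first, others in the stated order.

table();
translate([1585, 181, 536]) spool();
translate([369, 174, 753]) I_beam();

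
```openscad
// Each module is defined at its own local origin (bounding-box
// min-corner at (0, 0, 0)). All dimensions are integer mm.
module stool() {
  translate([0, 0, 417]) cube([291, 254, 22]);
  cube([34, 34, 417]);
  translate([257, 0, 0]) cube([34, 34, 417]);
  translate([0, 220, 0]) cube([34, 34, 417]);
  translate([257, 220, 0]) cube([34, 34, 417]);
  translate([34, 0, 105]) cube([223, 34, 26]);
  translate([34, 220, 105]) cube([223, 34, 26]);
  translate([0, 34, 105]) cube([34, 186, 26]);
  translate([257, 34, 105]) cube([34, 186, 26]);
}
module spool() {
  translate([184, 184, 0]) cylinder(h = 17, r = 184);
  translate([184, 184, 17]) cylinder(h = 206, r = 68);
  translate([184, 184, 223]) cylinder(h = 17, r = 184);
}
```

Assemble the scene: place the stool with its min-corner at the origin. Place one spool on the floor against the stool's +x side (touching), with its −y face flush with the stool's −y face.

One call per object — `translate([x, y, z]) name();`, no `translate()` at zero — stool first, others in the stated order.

stool();
translate([291, 0, 0]) spool();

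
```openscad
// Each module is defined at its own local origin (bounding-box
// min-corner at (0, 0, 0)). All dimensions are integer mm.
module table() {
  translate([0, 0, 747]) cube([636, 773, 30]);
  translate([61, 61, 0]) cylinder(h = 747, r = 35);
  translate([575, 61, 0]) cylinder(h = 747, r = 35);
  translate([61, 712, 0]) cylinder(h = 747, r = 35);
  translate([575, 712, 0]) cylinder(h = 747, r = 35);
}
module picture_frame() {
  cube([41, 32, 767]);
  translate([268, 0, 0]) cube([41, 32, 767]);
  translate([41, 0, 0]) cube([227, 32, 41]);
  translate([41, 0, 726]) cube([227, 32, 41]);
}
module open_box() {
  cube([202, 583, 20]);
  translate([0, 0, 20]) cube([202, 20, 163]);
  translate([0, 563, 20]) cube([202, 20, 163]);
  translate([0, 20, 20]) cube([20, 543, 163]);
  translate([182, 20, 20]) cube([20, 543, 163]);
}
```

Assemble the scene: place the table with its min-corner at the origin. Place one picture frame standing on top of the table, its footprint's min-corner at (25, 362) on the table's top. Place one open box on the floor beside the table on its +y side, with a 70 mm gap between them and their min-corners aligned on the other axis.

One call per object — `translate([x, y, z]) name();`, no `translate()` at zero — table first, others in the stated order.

table();
translate([25, 362, 777]) picture_frame();
translate([0, 843, 0]) open_box();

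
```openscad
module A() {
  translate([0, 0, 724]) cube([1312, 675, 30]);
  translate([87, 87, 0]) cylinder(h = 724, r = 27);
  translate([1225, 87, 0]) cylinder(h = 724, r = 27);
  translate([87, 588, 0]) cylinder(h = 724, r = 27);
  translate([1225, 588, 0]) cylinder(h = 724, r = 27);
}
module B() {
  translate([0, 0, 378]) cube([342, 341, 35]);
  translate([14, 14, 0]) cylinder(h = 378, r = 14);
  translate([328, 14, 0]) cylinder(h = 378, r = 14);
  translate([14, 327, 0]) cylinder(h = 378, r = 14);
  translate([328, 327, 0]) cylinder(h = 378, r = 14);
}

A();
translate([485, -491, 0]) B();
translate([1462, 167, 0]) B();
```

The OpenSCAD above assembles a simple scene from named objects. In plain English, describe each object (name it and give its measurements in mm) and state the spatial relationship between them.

A is a rectangular dining table. The top is 1312×675×30 mm with its upper surface at z = 754 mm. It stands on four round legs of 54 mm diameter, each leg's bounding box inset 60 mm from the nearest pair of top edges, running from the floor to the underside of the top.

B is a four-legged stool. The seat is a 342×341×35 mm slab whose top surface is at z = 413 mm; four round legs, each 28 mm in diameter, run from the floor (z = 0) to the underside of the seat, each leg's axis is inset half a diameter from the nearest pair of seat edges (so the leg's bounding box is flush with the corner).

Two stools sit around the table at the −y, +x sides.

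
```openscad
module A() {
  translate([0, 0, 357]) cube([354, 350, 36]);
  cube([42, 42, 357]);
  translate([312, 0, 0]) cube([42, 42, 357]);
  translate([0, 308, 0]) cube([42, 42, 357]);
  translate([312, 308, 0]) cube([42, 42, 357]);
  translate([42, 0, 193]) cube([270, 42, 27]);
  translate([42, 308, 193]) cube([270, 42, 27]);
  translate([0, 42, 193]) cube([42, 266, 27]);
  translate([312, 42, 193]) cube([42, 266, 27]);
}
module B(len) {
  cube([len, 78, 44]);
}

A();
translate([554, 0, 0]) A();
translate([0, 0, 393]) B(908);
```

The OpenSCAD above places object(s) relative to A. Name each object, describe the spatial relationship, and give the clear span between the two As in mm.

Second stool starts at x = 554; first ends at x = 354; clear span = 554 − 354 = 200 mm.

A is a stool. B is a beam. A beam spans the tops of two stools. The clear span between the two stools is 200 mm.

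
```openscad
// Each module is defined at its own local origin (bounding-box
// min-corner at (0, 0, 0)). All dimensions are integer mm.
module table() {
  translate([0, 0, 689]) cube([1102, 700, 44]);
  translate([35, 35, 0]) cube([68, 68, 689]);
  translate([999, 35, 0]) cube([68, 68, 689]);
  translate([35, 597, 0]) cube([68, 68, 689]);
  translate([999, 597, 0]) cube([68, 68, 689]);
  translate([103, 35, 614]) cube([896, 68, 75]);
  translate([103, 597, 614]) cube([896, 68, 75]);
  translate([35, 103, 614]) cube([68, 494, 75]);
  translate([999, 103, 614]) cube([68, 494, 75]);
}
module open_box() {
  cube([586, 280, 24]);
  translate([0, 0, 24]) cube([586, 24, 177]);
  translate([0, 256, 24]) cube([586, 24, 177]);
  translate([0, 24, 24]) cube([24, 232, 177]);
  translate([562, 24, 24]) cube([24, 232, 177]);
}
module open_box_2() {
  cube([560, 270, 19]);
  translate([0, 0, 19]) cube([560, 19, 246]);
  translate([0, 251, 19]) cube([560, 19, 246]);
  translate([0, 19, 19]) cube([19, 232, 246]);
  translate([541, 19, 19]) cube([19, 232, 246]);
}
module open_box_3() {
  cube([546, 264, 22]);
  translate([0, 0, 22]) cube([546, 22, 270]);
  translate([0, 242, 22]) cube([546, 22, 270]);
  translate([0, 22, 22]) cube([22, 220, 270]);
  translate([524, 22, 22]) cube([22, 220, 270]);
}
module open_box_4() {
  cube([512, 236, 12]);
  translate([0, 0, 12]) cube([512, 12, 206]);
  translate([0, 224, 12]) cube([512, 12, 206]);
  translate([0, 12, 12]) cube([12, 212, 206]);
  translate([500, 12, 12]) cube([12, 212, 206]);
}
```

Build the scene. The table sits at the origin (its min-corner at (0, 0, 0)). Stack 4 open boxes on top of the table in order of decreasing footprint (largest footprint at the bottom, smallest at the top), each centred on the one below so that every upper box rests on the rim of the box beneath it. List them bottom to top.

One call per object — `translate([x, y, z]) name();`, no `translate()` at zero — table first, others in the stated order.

table();
translate([258, 210, 733]) open_box();
translate([271, 215, 934]) open_box_2();
translate([278, 218, 1199]) open_box_3();
translate([295, 232, 1491]) open_box_4();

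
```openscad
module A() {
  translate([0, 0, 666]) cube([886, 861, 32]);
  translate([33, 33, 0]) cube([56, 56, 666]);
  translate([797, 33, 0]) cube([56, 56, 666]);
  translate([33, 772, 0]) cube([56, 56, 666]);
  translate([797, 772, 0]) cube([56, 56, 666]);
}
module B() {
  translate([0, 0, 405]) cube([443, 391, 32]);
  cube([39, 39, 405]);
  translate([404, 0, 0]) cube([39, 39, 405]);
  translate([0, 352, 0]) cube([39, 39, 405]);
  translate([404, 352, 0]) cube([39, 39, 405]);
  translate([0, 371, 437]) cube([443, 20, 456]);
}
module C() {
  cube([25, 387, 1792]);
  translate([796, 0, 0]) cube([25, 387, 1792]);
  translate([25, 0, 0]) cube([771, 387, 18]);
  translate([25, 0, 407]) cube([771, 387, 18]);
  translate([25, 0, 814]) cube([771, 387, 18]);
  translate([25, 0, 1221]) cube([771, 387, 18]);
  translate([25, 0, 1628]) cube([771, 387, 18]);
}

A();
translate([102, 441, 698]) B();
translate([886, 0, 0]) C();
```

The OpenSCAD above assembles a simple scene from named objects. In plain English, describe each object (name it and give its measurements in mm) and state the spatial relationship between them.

A is a table with a 886×861 mm rectangular top, 32 mm thick, top surface at z = 698 mm, supported by four 56×56 mm square legs, each inset 33 mm from the nearest pair of top edges, running from the floor.

B is a chair. The seat is a 443×391×32 mm slab with its top at z = 437 mm, on four 39×39 mm corner legs (flush with the seat edges, standing on z = 0). A flat backrest 20 mm thick, 456 mm tall, spans the full seat width and rises from the seat top along its +y edge, rear face flush with the rear of the seat.

C is an open bookshelf. Two side panels, each 25 mm thick, 387 mm deep and 1792 mm tall, stand 821 mm apart (outside-to-outside). Between them sit 5 shelves, each 18 mm thick and 387 mm deep, spanning the full gap between the sides. The bottom shelf rests on the floor (its underside at z = 0) and the clear gap between one shelf's top and the next shelf's underside is 389 mm.

The chair is on top of the table. The bookshelf is against the table's +x side, with their −y faces flush.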